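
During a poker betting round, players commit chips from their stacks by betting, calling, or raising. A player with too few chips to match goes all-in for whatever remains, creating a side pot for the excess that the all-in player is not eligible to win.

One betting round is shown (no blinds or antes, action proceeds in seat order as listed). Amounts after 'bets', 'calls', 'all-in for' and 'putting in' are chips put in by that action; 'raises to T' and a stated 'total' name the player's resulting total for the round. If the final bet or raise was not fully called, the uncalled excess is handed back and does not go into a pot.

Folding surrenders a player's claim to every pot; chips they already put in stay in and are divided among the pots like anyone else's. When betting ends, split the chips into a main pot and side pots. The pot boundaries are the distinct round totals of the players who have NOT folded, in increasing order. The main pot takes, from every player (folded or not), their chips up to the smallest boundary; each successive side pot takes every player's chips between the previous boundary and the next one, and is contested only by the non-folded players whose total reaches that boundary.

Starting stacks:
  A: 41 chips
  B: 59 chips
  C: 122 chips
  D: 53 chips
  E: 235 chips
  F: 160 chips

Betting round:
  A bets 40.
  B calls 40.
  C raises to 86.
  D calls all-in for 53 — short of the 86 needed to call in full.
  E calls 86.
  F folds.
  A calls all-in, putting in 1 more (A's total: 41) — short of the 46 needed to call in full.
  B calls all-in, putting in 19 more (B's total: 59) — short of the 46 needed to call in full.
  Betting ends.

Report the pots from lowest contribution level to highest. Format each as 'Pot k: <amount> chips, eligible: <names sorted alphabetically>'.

Contributions: A=41, B=59, C=86, D=53, E=86
Folded: F
Pot levels (distinct totals of non-folded players): 41, 53, 59, 86
Layer 1-41: 41 each from A, B, C, D, E = 41*5 = 205 chips; eligible A, B, C, D, E
Layer 42-53: 12 each from B, C, D, E = 12*4 = 48 chips; eligible B, C, D, E
Layer 54-59: 6 each from B, C, E = 6*3 = 18 chips; eligible B, C, E
Layer 60-86: 27 each from C, E = 27*2 = 54 chips; eligible C, E

Pot 1: 205 chips, eligible: A, B, C, D, E
Pot 2: 48 chips, eligible: B, C, D, E
Pot 3: 18 chips, eligible: B, C, E
Pot 4: 54 chips, eligible: C, E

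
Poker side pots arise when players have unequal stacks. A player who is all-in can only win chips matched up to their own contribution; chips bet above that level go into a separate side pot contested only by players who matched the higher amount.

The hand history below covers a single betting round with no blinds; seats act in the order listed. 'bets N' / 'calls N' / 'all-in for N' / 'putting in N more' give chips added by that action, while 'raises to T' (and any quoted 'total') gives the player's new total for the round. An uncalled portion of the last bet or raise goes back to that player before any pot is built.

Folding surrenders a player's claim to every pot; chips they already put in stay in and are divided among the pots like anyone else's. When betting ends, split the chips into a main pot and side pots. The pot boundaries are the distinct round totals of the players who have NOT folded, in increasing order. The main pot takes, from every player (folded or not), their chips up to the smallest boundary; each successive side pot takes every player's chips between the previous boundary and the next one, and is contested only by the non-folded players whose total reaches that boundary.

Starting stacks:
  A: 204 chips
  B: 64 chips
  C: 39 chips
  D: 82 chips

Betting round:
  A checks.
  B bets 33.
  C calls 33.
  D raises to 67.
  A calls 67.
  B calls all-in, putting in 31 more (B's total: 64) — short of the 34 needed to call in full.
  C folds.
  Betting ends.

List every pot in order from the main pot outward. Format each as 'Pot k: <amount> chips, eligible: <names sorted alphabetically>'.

Pot 1: 225 chips, eligible: A, B, D
Pot 2: 6 chips, eligible: A, D

Derivation:
Contributions: A=67, B=64, C=33, D=67
Folded: C
Pot levels (distinct totals of non-folded players): 64, 67
Layer 1-64: A 64 + B 64 + C 33 + D 64 = 225 chips; eligible A, B, D
Layer 65-67: 3 each from A, D = 3*2 = 6 chips; eligible A, D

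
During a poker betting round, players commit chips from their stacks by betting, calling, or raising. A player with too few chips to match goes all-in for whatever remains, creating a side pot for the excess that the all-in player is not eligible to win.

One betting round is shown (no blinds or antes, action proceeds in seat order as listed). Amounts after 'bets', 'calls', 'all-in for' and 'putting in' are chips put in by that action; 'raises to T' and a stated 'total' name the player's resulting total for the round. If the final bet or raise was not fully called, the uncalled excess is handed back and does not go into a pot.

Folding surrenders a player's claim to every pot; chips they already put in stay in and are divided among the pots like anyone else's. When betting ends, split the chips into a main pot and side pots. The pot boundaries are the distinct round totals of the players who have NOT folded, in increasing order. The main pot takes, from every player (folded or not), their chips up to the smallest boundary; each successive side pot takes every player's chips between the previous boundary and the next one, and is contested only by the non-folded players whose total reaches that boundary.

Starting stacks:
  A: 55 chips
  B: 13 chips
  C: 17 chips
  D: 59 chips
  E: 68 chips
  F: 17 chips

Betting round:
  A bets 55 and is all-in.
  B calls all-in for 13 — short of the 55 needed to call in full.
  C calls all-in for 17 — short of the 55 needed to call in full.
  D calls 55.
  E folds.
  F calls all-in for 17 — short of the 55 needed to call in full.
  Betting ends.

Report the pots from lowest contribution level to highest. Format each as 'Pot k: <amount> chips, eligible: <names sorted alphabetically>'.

Contributions: A=55, B=13, C=17, D=55, F=17
Folded: E
Pot levels (distinct totals of non-folded players): 13, 17, 55
Layer 1-13: 13 each from A, B, C, D, F = 13*5 = 65 chips; eligible A, B, C, D, F
Layer 14-17: 4 each from A, C, D, F = 4*4 = 16 chips; eligible A, C, D, F
Layer 18-55: 38 each from A, D = 38*2 = 76 chips; eligible A, D

Pot 1: 65 chips, eligible: A, B, C, D, F
Pot 2: 16 chips, eligible: A, C, D, F
Pot 3: 76 chips, eligible: A, D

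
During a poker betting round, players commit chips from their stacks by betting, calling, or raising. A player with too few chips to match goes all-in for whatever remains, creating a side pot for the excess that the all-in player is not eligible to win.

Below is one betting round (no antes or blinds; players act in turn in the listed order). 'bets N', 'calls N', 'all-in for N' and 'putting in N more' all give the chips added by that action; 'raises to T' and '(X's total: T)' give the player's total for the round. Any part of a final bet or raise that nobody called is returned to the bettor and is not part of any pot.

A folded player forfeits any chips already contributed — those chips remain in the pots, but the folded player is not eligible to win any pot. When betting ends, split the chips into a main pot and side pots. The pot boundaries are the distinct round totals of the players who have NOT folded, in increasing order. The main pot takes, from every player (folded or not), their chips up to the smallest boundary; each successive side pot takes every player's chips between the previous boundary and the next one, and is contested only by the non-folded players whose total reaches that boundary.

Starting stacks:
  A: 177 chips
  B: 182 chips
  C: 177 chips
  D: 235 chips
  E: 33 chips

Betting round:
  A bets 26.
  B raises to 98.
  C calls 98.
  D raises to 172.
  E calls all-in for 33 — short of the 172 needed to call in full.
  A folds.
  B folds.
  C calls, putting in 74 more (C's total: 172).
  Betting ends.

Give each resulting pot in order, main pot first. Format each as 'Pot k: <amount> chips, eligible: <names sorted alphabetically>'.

Contributions: A=26, B=98, C=172, D=172, E=33
Folded: A, B
Pot levels (distinct totals of non-folded players): 33, 172
Layer 1-33: A 26 + B 33 + C 33 + D 33 + E 33 = 158 chips; eligible C, D, E
Layer 34-172: B 65 + C 139 + D 139 = 343 chips; eligible C, D

Pot 1: 158 chips, eligible: C, D, E
Pot 2: 343 chips, eligible: C, D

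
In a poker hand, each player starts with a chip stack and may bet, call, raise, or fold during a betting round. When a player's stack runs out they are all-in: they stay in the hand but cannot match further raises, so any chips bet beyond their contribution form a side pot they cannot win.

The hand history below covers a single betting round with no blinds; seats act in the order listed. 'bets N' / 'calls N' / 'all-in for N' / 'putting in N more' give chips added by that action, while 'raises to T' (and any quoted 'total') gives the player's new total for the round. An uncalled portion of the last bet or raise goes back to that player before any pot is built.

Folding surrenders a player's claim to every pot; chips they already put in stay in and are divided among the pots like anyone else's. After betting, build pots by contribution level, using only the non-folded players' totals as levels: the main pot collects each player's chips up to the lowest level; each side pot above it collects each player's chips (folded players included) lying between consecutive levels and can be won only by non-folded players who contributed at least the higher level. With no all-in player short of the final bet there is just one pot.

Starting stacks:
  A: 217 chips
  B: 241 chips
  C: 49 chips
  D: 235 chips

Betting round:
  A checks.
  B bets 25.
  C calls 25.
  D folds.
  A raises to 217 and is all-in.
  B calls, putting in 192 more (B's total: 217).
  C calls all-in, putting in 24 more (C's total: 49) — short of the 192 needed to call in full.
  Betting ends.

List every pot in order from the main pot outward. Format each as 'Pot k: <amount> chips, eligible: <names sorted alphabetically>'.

Contributions: A=217, B=217, C=49
Folded: D
Pot levels (distinct totals of non-folded players): 49, 217
Layer 1-49: 49 each from A, B, C = 49*3 = 147 chips; eligible A, B, C
Layer 50-217: 168 each from A, B = 168*2 = 336 chips; eligible A, B

Pot 1: 147 chips, eligible: A, B, C
Pot 2: 336 chips, eligible: A, B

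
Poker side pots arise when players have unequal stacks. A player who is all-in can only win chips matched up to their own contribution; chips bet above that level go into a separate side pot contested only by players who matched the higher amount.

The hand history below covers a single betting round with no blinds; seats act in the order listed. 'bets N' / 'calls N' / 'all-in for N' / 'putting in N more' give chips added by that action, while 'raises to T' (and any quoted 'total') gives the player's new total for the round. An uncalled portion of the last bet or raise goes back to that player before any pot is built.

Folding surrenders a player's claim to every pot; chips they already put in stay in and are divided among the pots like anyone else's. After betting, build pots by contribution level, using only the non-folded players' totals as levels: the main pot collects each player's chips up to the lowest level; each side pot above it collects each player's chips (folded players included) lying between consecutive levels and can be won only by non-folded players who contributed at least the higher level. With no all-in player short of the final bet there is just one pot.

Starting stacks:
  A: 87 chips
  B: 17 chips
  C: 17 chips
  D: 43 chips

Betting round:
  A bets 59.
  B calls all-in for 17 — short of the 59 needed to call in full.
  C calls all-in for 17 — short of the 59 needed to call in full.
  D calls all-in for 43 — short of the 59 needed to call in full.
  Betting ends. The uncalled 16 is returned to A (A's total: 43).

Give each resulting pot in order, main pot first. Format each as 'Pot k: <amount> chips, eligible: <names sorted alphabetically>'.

Pot 1: 68 chips, eligible: A, B, C, D
Pot 2: 52 chips, eligible: A, D

Derivation:
Contributions (after 16 returned to A): A=43, B=17, C=17, D=43
Pot levels (distinct totals of non-folded players): 17, 43
Layer 1-17: 17 each from A, B, C, D = 17*4 = 68 chips; eligible A, B, C, D
Layer 18-43: 26 each from A, D = 26*2 = 52 chips; eligible A, D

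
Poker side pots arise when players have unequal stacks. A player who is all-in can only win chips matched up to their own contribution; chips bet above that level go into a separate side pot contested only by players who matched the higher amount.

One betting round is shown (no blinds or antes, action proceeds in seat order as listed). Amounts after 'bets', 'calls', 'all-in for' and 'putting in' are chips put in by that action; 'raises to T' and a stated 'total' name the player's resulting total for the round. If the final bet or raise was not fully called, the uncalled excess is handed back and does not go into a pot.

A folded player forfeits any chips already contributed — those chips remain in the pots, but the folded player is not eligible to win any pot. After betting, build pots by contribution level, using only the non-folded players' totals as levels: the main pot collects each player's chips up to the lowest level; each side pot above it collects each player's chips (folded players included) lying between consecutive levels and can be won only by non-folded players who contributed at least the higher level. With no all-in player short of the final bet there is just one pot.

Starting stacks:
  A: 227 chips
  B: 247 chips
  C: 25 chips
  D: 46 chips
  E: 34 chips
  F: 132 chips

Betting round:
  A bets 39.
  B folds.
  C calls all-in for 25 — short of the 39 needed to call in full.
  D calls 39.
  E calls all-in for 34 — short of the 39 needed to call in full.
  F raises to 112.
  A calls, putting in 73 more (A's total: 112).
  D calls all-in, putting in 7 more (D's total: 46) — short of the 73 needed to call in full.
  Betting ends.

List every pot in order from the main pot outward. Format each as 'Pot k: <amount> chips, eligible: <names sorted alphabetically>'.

Contributions: A=112, C=25, D=46, E=34, F=112
Folded: B
Pot levels (distinct totals of non-folded players): 25, 34, 46, 112
Layer 1-25: 25 each from A, C, D, E, F = 25*5 = 125 chips; eligible A, C, D, E, F
Layer 26-34: 9 each from A, D, E, F = 9*4 = 36 chips; eligible A, D, E, F
Layer 35-46: 12 each from A, D, F = 12*3 = 36 chips; eligible A, D, F
Layer 47-112: 66 each from A, F = 66*2 = 132 chips; eligible A, F

Pot 1: 125 chips, eligible: A, C, D, E, F
Pot 2: 36 chips, eligible: A, D, E, F
Pot 3: 36 chips, eligible: A, D, F
Pot 4: 132 chips, eligible: A, F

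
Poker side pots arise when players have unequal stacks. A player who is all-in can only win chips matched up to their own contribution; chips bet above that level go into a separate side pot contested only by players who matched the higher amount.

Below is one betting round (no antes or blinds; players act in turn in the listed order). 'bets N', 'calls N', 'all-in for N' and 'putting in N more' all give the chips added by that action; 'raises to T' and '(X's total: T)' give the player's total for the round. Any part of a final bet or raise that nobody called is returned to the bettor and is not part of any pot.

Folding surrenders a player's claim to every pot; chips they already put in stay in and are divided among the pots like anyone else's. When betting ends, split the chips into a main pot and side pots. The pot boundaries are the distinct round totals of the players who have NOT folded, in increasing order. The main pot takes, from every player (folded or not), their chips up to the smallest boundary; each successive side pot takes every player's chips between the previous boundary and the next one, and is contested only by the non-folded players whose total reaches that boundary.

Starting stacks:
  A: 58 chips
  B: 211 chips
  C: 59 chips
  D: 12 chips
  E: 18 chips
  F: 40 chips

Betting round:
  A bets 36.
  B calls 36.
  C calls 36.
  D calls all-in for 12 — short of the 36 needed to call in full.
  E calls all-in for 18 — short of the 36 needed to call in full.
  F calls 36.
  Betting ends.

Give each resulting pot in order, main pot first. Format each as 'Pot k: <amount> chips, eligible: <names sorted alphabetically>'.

Contributions: A=36, B=36, C=36, D=12, E=18, F=36
Pot levels (distinct totals of non-folded players): 12, 18, 36
Layer 1-12: 12 each from A, B, C, D, E, F = 12*6 = 72 chips; eligible A, B, C, D, E, F
Layer 13-18: 6 each from A, B, C, E, F = 6*5 = 30 chips; eligible A, B, C, E, F
Layer 19-36: 18 each from A, B, C, F = 18*4 = 72 chips; eligible A, B, C, F

Pot 1: 72 chips, eligible: A, B, C, D, E, F
Pot 2: 30 chips, eligible: A, B, C, E, F
Pot 3: 72 chips, eligible: A, B, C, F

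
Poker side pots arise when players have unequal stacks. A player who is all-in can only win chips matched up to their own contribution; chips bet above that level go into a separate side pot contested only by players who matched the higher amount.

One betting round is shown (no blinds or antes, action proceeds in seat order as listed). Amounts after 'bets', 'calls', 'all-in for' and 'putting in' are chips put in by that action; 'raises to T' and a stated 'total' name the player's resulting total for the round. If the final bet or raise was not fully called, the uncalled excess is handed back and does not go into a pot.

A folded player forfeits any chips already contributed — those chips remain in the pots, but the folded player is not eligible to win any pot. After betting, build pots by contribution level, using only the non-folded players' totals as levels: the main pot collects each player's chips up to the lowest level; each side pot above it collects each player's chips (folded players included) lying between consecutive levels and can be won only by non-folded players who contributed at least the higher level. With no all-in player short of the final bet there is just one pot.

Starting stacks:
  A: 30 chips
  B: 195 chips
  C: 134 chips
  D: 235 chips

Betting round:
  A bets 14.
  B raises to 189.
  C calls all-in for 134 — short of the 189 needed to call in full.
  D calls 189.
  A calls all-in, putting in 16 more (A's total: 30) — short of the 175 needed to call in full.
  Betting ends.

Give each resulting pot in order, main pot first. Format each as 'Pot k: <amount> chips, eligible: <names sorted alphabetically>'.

Pot 1: 120 chips, eligible: A, B, C, D
Pot 2: 312 chips, eligible: B, C, D
Pot 3: 110 chips, eligible: B, D

Derivation:
Contributions: A=30, B=189, C=134, D=189
Pot levels (distinct totals of non-folded players): 30, 134, 189
Layer 1-30: 30 each from A, B, C, D = 30*4 = 120 chips; eligible A, B, C, D
Layer 31-134: 104 each from B, C, D = 104*3 = 312 chips; eligible B, C, D
Layer 135-189: 55 each from B, D = 55*2 = 110 chips; eligible B, D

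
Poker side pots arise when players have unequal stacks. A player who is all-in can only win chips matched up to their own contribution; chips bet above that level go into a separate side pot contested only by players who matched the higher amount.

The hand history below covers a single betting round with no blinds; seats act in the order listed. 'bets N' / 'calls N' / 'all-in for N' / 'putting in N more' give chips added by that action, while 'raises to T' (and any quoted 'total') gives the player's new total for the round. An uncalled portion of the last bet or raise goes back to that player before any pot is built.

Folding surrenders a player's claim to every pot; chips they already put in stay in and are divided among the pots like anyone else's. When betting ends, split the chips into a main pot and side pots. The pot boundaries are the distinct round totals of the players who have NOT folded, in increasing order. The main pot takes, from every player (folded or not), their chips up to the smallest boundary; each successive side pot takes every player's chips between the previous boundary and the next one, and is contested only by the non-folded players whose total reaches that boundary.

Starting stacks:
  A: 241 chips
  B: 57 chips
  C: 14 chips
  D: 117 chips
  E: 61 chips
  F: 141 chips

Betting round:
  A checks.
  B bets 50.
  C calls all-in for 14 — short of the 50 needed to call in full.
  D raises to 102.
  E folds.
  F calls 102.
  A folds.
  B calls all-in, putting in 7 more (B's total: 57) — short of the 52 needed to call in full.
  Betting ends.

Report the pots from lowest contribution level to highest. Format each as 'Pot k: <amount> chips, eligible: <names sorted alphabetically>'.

Pot 1: 56 chips, eligible: B, C, D, F
Pot 2: 129 chips, eligible: B, D, F
Pot 3: 90 chips, eligible: D, F

Derivation:
Contributions: B=57, C=14, D=102, F=102
Folded: A, E
Pot levels (distinct totals of non-folded players): 14, 57, 102
Layer 1-14: 14 each from B, C, D, F = 14*4 = 56 chips; eligible B, C, D, F
Layer 15-57: 43 each from B, D, F = 43*3 = 129 chips; eligible B, D, F
Layer 58-102: 45 each from D, F = 45*2 = 90 chips; eligible D, F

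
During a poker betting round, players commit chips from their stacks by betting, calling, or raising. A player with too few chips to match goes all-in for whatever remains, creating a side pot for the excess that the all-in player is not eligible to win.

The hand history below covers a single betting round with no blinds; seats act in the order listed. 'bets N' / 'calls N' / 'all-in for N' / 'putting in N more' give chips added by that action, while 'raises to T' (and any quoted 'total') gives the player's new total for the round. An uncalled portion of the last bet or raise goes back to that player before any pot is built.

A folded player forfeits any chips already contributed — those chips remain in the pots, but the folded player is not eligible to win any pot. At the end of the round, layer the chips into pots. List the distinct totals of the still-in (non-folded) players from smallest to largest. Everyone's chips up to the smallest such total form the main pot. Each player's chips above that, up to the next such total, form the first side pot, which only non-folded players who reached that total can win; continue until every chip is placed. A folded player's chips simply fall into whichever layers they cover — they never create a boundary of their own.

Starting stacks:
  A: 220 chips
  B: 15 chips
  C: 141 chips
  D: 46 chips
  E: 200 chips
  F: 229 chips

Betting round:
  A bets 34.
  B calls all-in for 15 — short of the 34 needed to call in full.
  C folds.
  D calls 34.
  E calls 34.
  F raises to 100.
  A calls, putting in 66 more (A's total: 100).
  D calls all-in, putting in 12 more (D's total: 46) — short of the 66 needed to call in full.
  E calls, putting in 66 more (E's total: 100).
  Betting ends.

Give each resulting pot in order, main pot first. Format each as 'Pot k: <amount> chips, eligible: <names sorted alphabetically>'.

Contributions: A=100, B=15, D=46, E=100, F=100
Folded: C
Pot levels (distinct totals of non-folded players): 15, 46, 100
Layer 1-15: 15 each from A, B, D, E, F = 15*5 = 75 chips; eligible A, B, D, E, F
Layer 16-46: 31 each from A, D, E, F = 31*4 = 124 chips; eligible A, D, E, F
Layer 47-100: 54 each from A, E, F = 54*3 = 162 chips; eligible A, E, F

Pot 1: 75 chips, eligible: A, B, D, E, F
Pot 2: 124 chips, eligible: A, D, E, F
Pot 3: 162 chips, eligible: A, E, F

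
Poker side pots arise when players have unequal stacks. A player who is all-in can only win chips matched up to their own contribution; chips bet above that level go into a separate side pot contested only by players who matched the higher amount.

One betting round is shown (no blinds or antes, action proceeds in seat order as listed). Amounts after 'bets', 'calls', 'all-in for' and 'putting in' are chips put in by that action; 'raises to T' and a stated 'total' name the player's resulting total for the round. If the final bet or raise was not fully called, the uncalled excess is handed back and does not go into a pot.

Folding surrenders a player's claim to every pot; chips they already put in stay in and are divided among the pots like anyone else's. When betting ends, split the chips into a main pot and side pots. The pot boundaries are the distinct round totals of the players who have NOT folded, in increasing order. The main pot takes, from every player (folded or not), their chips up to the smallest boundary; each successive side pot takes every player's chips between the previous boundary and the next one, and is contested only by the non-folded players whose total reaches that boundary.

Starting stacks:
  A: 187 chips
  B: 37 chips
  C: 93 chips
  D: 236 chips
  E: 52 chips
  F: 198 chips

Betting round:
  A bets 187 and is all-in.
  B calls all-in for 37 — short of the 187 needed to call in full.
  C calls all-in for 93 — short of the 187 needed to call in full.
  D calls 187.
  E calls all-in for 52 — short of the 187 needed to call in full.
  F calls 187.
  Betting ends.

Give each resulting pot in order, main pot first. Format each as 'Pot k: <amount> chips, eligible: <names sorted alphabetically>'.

Pot 1: 222 chips, eligible: A, B, C, D, E, F
Pot 2: 75 chips, eligible: A, C, D, E, F
Pot 3: 164 chips, eligible: A, C, D, F
Pot 4: 282 chips, eligible: A, D, F

Derivation:
Contributions: A=187, B=37, C=93, D=187, E=52, F=187
Pot levels (distinct totals of non-folded players): 37, 52, 93, 187
Layer 1-37: 37 each from A, B, C, D, E, F = 37*6 = 222 chips; eligible A, B, C, D, E, F
Layer 38-52: 15 each from A, C, D, E, F = 15*5 = 75 chips; eligible A, C, D, E, F
Layer 53-93: 41 each from A, C, D, F = 41*4 = 164 chips; eligible A, C, D, F
Layer 94-187: 94 each from A, D, F = 94*3 = 282 chips; eligible A, D, F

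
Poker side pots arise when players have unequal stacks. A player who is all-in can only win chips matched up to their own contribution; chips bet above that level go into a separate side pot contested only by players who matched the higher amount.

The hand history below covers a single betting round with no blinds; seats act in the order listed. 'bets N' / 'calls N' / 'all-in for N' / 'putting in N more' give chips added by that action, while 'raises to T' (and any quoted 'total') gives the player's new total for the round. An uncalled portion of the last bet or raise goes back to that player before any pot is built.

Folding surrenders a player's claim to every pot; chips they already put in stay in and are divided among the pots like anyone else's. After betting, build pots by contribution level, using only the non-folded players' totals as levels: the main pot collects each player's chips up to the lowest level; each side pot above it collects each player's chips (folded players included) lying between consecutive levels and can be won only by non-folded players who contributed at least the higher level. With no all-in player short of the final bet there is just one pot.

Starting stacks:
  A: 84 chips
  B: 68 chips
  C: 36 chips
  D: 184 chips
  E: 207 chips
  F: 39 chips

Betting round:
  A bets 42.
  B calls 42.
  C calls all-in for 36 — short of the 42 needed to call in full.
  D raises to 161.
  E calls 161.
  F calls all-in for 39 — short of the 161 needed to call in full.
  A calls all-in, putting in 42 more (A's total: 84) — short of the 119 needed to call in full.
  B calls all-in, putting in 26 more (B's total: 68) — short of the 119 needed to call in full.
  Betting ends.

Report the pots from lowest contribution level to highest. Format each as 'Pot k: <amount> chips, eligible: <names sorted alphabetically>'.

Pot 1: 216 chips, eligible: A, B, C, D, E, F
Pot 2: 15 chips, eligible: A, B, D, E, F
Pot 3: 116 chips, eligible: A, B, D, E
Pot 4: 48 chips, eligible: A, D, E
Pot 5: 154 chips, eligible: D, E

Derivation:
Contributions: A=84, B=68, C=36, D=161, E=161, F=39
Pot levels (distinct totals of non-folded players): 36, 39, 68, 84, 161
Layer 1-36: 36 each from A, B, C, D, E, F = 36*6 = 216 chips; eligible A, B, C, D, E, F
Layer 37-39: 3 each from A, B, D, E, F = 3*5 = 15 chips; eligible A, B, D, E, F
Layer 40-68: 29 each from A, B, D, E = 29*4 = 116 chips; eligible A, B, D, E
Layer 69-84: 16 each from A, D, E = 16*3 = 48 chips; eligible A, D, E
Layer 85-161: 77 each from D, E = 77*2 = 154 chips; eligible D, E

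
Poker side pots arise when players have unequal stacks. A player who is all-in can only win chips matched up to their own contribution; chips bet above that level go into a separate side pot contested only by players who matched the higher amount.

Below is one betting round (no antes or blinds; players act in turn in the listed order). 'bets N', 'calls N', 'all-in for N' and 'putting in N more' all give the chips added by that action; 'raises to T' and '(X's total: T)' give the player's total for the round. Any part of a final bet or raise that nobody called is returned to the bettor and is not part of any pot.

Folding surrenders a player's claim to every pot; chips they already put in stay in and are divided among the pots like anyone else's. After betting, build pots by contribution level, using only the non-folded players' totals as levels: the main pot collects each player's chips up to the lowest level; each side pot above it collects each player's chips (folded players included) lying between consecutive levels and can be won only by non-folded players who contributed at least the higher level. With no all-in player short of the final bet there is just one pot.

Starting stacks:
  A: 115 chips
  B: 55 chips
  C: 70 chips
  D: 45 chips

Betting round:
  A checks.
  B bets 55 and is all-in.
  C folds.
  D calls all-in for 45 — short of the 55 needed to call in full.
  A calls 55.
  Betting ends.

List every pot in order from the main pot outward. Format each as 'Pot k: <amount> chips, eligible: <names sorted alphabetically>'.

Pot 1: 135 chips, eligible: A, B, D
Pot 2: 20 chips, eligible: A, B

Derivation:
Contributions: A=55, B=55, D=45
Folded: C
Pot levels (distinct totals of non-folded players): 45, 55
Layer 1-45: 45 each from A, B, D = 45*3 = 135 chips; eligible A, B, D
Layer 46-55: 10 each from A, B = 10*2 = 20 chips; eligible A, B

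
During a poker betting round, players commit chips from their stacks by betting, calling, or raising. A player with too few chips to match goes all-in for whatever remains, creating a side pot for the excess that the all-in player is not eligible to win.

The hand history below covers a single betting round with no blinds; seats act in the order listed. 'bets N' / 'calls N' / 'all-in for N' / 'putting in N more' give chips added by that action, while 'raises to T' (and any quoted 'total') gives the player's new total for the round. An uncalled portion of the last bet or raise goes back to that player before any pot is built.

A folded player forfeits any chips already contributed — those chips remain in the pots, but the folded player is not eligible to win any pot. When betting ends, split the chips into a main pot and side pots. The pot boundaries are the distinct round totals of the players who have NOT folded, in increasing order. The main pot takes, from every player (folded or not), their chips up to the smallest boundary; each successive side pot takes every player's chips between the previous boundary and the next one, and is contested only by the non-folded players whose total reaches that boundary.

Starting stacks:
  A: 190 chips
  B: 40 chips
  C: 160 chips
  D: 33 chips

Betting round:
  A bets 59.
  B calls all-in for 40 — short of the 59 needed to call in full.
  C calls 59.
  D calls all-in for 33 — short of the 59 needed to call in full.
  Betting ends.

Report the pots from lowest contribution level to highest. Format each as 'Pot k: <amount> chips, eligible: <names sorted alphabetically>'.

Contributions: A=59, B=40, C=59, D=33
Pot levels (distinct totals of non-folded players): 33, 40, 59
Layer 1-33: 33 each from A, B, C, D = 33*4 = 132 chips; eligible A, B, C, D
Layer 34-40: 7 each from A, B, C = 7*3 = 21 chips; eligible A, B, C
Layer 41-59: 19 each from A, C = 19*2 = 38 chips; eligible A, C

Pot 1: 132 chips, eligible: A, B, C, D
Pot 2: 21 chips, eligible: A, B, C
Pot 3: 38 chips, eligible: A, C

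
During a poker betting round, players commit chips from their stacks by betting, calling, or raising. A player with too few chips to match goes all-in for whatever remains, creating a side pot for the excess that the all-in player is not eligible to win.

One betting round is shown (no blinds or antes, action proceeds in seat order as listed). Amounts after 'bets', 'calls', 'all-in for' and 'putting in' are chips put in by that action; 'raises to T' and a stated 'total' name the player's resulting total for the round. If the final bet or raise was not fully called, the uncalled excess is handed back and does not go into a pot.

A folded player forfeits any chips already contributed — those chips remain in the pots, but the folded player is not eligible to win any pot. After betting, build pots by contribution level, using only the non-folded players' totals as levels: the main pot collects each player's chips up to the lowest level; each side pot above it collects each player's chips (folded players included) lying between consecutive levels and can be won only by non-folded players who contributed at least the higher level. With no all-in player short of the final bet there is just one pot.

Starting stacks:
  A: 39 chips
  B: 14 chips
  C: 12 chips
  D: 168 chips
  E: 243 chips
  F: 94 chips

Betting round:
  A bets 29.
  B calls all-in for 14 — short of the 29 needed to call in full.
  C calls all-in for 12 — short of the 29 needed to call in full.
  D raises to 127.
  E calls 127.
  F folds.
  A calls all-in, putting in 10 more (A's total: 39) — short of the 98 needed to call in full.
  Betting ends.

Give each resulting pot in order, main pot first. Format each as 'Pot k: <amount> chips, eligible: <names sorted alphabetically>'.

Contributions: A=39, B=14, C=12, D=127, E=127
Folded: F
Pot levels (distinct totals of non-folded players): 12, 14, 39, 127
Layer 1-12: 12 each from A, B, C, D, E = 12*5 = 60 chips; eligible A, B, C, D, E
Layer 13-14: 2 each from A, B, D, E = 2*4 = 8 chips; eligible A, B, D, E
Layer 15-39: 25 each from A, D, E = 25*3 = 75 chips; eligible A, D, E
Layer 40-127: 88 each from D, E = 88*2 = 176 chips; eligible D, E

Pot 1: 60 chips, eligible: A, B, C, D, E
Pot 2: 8 chips, eligible: A, B, D, E
Pot 3: 75 chips, eligible: A, D, E
Pot 4: 176 chips, eligible: D, E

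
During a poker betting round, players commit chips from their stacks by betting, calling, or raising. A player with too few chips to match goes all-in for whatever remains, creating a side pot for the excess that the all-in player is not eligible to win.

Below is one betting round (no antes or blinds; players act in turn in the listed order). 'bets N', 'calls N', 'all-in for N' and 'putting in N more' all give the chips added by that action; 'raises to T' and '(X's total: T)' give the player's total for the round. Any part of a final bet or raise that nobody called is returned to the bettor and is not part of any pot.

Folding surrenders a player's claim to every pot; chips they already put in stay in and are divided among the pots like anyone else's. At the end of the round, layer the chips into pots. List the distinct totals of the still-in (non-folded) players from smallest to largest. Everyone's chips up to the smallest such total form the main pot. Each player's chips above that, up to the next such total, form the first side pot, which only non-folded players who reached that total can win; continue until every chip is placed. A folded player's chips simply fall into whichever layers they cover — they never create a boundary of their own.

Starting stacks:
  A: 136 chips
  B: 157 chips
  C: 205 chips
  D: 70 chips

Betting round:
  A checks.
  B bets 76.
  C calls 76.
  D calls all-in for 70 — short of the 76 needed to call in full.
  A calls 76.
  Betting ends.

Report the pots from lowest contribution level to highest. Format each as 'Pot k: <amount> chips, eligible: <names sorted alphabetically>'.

Contributions: A=76, B=76, C=76, D=70
Pot levels (distinct totals of non-folded players): 70, 76
Layer 1-70: 70 each from A, B, C, D = 70*4 = 280 chips; eligible A, B, C, D
Layer 71-76: 6 each from A, B, C = 6*3 = 18 chips; eligible A, B, C

Pot 1: 280 chips, eligible: A, B, C, D
Pot 2: 18 chips, eligible: A, B, C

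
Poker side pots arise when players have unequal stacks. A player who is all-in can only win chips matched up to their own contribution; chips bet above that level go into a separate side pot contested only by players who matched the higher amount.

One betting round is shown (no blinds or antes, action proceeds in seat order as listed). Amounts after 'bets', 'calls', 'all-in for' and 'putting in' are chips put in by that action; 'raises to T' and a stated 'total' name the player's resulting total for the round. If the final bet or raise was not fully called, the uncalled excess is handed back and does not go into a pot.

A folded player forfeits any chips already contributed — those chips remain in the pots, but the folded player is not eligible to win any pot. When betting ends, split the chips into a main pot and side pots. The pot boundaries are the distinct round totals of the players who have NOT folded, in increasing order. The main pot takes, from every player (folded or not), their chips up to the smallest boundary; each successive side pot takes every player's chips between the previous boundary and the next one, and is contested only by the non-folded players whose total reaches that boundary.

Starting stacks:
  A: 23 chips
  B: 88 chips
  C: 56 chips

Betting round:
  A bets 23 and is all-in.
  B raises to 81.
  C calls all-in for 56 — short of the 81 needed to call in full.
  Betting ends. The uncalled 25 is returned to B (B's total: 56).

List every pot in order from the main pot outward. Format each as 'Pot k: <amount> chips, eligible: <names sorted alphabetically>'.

Pot 1: 69 chips, eligible: A, B, C
Pot 2: 66 chips, eligible: B, C

Derivation:
Contributions (after 25 returned to B): A=23, B=56, C=56
Pot levels (distinct totals of non-folded players): 23, 56
Layer 1-23: 23 each from A, B, C = 23*3 = 69 chips; eligible A, B, C
Layer 24-56: 33 each from B, C = 33*2 = 66 chips; eligible B, C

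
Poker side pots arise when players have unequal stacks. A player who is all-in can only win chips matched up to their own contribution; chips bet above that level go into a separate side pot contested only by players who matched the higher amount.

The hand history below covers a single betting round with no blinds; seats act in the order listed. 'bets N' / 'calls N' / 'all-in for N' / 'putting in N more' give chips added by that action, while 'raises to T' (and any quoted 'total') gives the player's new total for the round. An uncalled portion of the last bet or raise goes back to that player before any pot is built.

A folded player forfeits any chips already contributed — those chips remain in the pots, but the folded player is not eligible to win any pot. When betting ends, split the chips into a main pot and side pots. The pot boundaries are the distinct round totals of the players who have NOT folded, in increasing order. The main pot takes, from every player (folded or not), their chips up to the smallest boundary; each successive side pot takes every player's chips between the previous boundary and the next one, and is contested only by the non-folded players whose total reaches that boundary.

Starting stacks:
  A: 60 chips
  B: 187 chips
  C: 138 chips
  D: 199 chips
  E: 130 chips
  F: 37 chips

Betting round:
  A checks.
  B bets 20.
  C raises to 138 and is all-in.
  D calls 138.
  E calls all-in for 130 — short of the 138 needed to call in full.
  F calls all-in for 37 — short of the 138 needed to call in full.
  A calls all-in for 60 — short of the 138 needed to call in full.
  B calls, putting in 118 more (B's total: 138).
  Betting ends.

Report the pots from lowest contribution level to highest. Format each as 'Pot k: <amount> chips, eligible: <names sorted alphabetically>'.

Contributions: A=60, B=138, C=138, D=138, E=130, F=37
Pot levels (distinct totals of non-folded players): 37, 60, 130, 138
Layer 1-37: 37 each from A, B, C, D, E, F = 37*6 = 222 chips; eligible A, B, C, D, E, F
Layer 38-60: 23 each from A, B, C, D, E = 23*5 = 115 chips; eligible A, B, C, D, E
Layer 61-130: 70 each from B, C, D, E = 70*4 = 280 chips; eligible B, C, D, E
Layer 131-138: 8 each from B, C, D = 8*3 = 24 chips; eligible B, C, D

Pot 1: 222 chips, eligible: A, B, C, D, E, F
Pot 2: 115 chips, eligible: A, B, C, D, E
Pot 3: 280 chips, eligible: B, C, D, E
Pot 4: 24 chips, eligible: B, C, D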